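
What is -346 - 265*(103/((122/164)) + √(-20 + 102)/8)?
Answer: -2259296/61 - 265*√82/8 ≈ -37338.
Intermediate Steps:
-346 - 265*(103/((122/164)) + √(-20 + 102)/8) = -346 - 265*(103/((122*(1/164))) + √82*(⅛)) = -346 - 265*(103/(61/82) + √82/8) = -346 - 265*(103*(82/61) + √82/8) = -346 - 265*(8446/61 + √82/8) = -346 + (-2238190/61 - 265*√82/8) = -2259296/61 - 265*√82/8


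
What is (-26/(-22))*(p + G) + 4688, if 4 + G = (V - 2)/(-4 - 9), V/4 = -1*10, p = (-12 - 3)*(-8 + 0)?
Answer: 53118/11 ≈ 4828.9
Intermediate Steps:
p = 120 (p = -15*(-8) = 120)
V = -40 (V = 4*(-1*10) = 4*(-10) = -40)
G = -10/13 (G = -4 + (-40 - 2)/(-4 - 9) = -4 - 42/(-13) = -4 - 42*(-1/13) = -4 + 42/13 = -10/13 ≈ -0.76923)
(-26/(-22))*(p + G) + 4688 = (-26/(-22))*(120 - 10/13) + 4688 = -26*(-1/22)*(1550/13) + 4688 = (13/11)*(1550/13) + 4688 = 1550/11 + 4688 = 53118/11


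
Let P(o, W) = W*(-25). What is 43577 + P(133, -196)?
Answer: 48477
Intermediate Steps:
P(o, W) = -25*W
43577 + P(133, -196) = 43577 - 25*(-196) = 43577 + 4900 = 48477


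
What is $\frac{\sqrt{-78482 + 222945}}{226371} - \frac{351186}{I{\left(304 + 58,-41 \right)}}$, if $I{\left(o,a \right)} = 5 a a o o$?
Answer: $- \frac{175593}{550712410} + \frac{\sqrt{144463}}{226371} \approx 0.0013602$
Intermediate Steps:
$I{\left(o,a \right)} = 5 a^{2} o^{2}$ ($I{\left(o,a \right)} = 5 a a o^{2} = 5 a^{2} o^{2}$)
$\frac{\sqrt{-78482 + 222945}}{226371} - \frac{351186}{I{\left(304 + 58,-41 \right)}} = \frac{\sqrt{-78482 + 222945}}{226371} - \frac{351186}{5 \left(-41\right)^{2} \left(304 + 58\right)^{2}} = \sqrt{144463} \cdot \frac{1}{226371} - \frac{351186}{5 \cdot 1681 \cdot 362^{2}} = \frac{\sqrt{144463}}{226371} - \frac{351186}{5 \cdot 1681 \cdot 131044} = \frac{\sqrt{144463}}{226371} - \frac{351186}{1101424820} = \frac{\sqrt{144463}}{226371} - \frac{175593}{550712410} = - \frac{175593}{550712410} + \frac{\sqrt{144463}}{226371}$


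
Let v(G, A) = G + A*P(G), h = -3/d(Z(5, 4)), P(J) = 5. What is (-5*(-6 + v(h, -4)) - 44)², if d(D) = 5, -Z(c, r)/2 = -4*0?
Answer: 7921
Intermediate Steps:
Z(c, r) = 0 (Z(c, r) = -(-8)*0 = -2*0 = 0)
h = -⅗ (h = -3/5 = -3*⅕ = -⅗ ≈ -0.60000)
v(G, A) = G + 5*A (v(G, A) = G + A*5 = G + 5*A)
(-5*(-6 + v(h, -4)) - 44)² = (-5*(-6 + (-⅗ + 5*(-4))) - 44)² = (-5*(-6 + (-⅗ - 20)) - 44)² = (-5*(-6 - 103/5) - 44)² = (-5*(-133/5) - 44)² = (133 - 44)² = 89² = 7921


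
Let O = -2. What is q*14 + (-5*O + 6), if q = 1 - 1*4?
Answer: -26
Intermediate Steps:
q = -3 (q = 1 - 4 = -3)
q*14 + (-5*O + 6) = -3*14 + (-5*(-2) + 6) = -42 + (10 + 6) = -42 + 16 = -26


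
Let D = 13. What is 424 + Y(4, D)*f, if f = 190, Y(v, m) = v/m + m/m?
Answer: 8742/13 ≈ 672.46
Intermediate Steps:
Y(v, m) = 1 + v/m (Y(v, m) = v/m + 1 = 1 + v/m)
424 + Y(4, D)*f = 424 + ((13 + 4)/13)*190 = 424 + ((1/13)*17)*190 = 424 + (17/13)*190 = 424 + 3230/13 = 8742/13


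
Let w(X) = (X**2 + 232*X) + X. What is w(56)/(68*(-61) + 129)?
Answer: -16184/4019 ≈ -4.0269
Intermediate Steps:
w(X) = X**2 + 233*X
w(56)/(68*(-61) + 129) = (56*(233 + 56))/(68*(-61) + 129) = (56*289)/(-4148 + 129) = 16184/(-4019) = 16184*(-1/4019) = -16184/4019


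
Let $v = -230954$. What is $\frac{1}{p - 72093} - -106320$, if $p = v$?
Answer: $\frac{32219957039}{303047} \approx 1.0632 \cdot 10^{5}$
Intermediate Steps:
$p = -230954$
$\frac{1}{p - 72093} - -106320 = \frac{1}{-230954 - 72093} - -106320 = \frac{1}{-230954 + \left(-104047 + 31954\right)} + 106320 = \frac{1}{-230954 - 72093} + 106320 = \frac{1}{-303047} + 106320 = - \frac{1}{303047} + 106320 = \frac{32219957039}{303047}$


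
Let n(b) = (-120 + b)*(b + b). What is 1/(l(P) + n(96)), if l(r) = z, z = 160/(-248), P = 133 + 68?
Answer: -31/142868 ≈ -0.00021698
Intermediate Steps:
P = 201
z = -20/31 (z = 160*(-1/248) = -20/31 ≈ -0.64516)
l(r) = -20/31
n(b) = 2*b*(-120 + b) (n(b) = (-120 + b)*(2*b) = 2*b*(-120 + b))
1/(l(P) + n(96)) = 1/(-20/31 + 2*96*(-120 + 96)) = 1/(-20/31 + 2*96*(-24)) = 1/(-20/31 - 4608) = 1/(-142868/31) = -31/142868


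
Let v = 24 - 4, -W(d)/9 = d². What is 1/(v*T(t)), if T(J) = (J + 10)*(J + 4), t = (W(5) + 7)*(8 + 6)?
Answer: 1/185440320 ≈ 5.3926e-9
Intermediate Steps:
W(d) = -9*d²
t = -3052 (t = (-9*5² + 7)*(8 + 6) = (-9*25 + 7)*14 = (-225 + 7)*14 = -218*14 = -3052)
v = 20
T(J) = (4 + J)*(10 + J) (T(J) = (10 + J)*(4 + J) = (4 + J)*(10 + J))
1/(v*T(t)) = 1/(20*(40 + (-3052)² + 14*(-3052))) = 1/(20*(40 + 9314704 - 42728)) = 1/(20*9272016) = 1/185440320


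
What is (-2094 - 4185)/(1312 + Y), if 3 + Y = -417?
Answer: -6279/892 ≈ -7.0392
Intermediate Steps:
Y = -420 (Y = -3 - 417 = -420)
(-2094 - 4185)/(1312 + Y) = (-2094 - 4185)/(1312 - 420) = -6279/892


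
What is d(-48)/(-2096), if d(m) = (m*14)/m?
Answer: -7/1048 ≈ -0.0066794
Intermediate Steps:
d(m) = 14 (d(m) = (14*m)/m = 14)
d(-48)/(-2096) = 14/(-2096) = 14*(-1/2096) = -7/1048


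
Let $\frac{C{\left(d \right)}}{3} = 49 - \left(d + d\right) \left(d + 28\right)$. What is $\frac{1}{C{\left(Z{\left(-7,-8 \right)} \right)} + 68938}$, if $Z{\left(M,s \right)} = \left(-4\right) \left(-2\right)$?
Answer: $\frac{1}{67357} \approx 1.4846 \cdot 10^{-5}$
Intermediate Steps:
$Z{\left(M,s \right)} = 8$
$C{\left(d \right)} = 147 - 6 d \left(28 + d\right)$ ($C{\left(d \right)} = 3 \left(49 - \left(d + d\right) \left(d + 28\right)\right) = 3 \left(49 - 2 d \left(28 + d\right)\right) = 147 - 6 d \left(28 + d\right)$)
$\frac{1}{C{\left(Z{\left(-7,-8 \right)} \right)} + 68938} = \frac{1}{\left(147 - 1344 - 6 \cdot 8^{2}\right) + 68938} = \frac{1}{\left(147 - 1344 - 384\right) + 68938} = \frac{1}{-1581 + 68938} = \frac{1}{67357}$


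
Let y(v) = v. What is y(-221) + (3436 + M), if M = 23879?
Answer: 27094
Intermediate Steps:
y(-221) + (3436 + M) = -221 + (3436 + 23879) = -221 + 27315 = 27094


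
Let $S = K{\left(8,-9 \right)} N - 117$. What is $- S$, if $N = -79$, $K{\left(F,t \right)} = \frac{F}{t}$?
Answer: $\frac{421}{9} \approx 46.778$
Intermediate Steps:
$S = - \frac{421}{9}$ ($S = \frac{8}{-9} \left(-79\right) - 117 = 8 \left(- \frac{1}{9}\right) \left(-79\right) - 117 = \left(- \frac{8}{9}\right) \left(-79\right) - 117 = \frac{632}{9} - 117 = - \frac{421}{9} \approx -46.778$)
$- S = \left(-1\right) \left(- \frac{421}{9}\right) = \frac{421}{9}$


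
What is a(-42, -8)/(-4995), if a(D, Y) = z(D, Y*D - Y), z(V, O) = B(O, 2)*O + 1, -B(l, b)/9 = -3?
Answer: -9289/4995 ≈ -1.8597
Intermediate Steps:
B(l, b) = 27 (B(l, b) = -9*(-3) = 27)
z(V, O) = 1 + 27*O (z(V, O) = 27*O + 1 = 1 + 27*O)
a(D, Y) = 1 - 27*Y + 27*D*Y (a(D, Y) = 1 + 27*(Y*D - Y) = 1 + 27*(D*Y - Y) = 1 + 27*(-Y + D*Y) = 1 + (-27*Y + 27*D*Y) = 1 - 27*Y + 27*D*Y)
a(-42, -8)/(-4995) = (1 + 27*(-8)*(-1 - 42))/(-4995) = (1 + 27*(-8)*(-43))*(-1/4995) = (1 + 9288)*(-1/4995) = 9289*(-1/4995) = -9289/4995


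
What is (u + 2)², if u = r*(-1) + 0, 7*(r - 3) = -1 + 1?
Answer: 1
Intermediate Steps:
r = 3 (r = 3 + (-1 + 1)/7 = 3 + (⅐)*0 = 3 + 0 = 3)
u = -3 (u = 3*(-1) + 0 = -3 + 0 = -3)
(u + 2)² = (-3 + 2)² = (-1)² = 1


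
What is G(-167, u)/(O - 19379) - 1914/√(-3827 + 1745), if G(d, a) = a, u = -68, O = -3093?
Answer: 17/5618 + 319*I*√2082/347 ≈ 0.003026 + 41.947*I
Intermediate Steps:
G(-167, u)/(O - 19379) - 1914/√(-3827 + 1745) = -68/(-3093 - 19379) - 1914/√(-3827 + 1745) = -68/(-22472) - 1914*(-I*√2082/2082) = -68*(-1/22472) - 1914*(-I*√2082/2082) = 17/5618 - (-319)*I*√2082/347 = 17/5618 + 319*I*√2082/347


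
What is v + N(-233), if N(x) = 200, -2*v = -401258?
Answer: 200829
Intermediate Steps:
v = 200629 (v = -1/2*(-401258) = 200629)
v + N(-233) = 200629 + 200 = 200829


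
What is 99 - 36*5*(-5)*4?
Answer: 3699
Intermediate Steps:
99 - 36*5*(-5)*4 = 99 - (-900)*4 = 99 - 36*(-100) = 99 + 3600 = 3699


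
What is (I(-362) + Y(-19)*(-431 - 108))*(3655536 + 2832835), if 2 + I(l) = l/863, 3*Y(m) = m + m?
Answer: 114647582035442/2589 ≈ 4.4283e+10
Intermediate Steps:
Y(m) = 2*m/3 (Y(m) = (m + m)/3 = (2*m)/3 = 2*m/3)
I(l) = -2 + l/863
(I(-362) + Y(-19)*(-431 - 108))*(3655536 + 2832835) = ((-2 + (1/863)*(-362)) + ((⅔)*(-19))*(-431 - 108))*(3655536 + 2832835) = ((-2 - 362/863) - 38/3*(-539))*6488371 = (-2088/863 + 20482/3)*6488371 = (17669702/2589)*6488371 = 114647582035442/2589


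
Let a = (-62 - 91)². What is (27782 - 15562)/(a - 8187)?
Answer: 6110/7611 ≈ 0.80279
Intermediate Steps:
a = 23409 (a = (-153)² = 23409)
(27782 - 15562)/(a - 8187) = (27782 - 15562)/(23409 - 8187) = 12220/15222 = 12220*(1/15222) = 6110/7611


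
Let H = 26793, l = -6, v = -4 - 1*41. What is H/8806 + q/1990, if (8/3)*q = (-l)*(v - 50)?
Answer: 20574315/7009576 ≈ 2.9352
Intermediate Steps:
v = -45 (v = -4 - 41 = -45)
q = -855/4 (q = 3*((-1*(-6))*(-45 - 50))/8 = 3*(6*(-95))/8 = (3/8)*(-570) = -855/4 ≈ -213.75)
H/8806 + q/1990 = 26793/8806 - 855/4/1990 = 26793*(1/8806) - 855/4*1/1990 = 26793/8806 - 171/1592 = 20574315/7009576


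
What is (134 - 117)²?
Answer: 289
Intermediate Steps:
(134 - 117)² = 17² = 289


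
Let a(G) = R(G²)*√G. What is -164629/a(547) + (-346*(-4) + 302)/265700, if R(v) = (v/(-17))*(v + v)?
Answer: 843/132850 + 2798693*√547/97941472095014 ≈ 0.0063462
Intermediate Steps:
R(v) = -2*v²/17 (R(v) = (v*(-1/17))*(2*v) = (-v/17)*(2*v) = -2*v²/17)
a(G) = -2*G^(9/2)/17 (a(G) = (-2*G⁴/17)*√G = -2*G^(9/2)/17)
-164629/a(547) + (-346*(-4) + 302)/265700 = -164629*(-17*√547/97941472095014) + (-346*(-4) + 302)/265700 = -164629*(-17*√547/97941472095014) + (1384 + 302)*(1/265700) = -164629*(-17*√547/97941472095014) + 1686*(1/265700) = -(-2798693)*√547/97941472095014 + 843/132850 = 2798693*√547/97941472095014 + 843/132850 = 843/132850 + 2798693*√547/97941472095014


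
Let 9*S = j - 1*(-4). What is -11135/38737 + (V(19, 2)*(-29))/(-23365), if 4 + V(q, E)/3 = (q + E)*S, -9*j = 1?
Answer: -2187621374/8145810045 ≈ -0.26856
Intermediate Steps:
j = -⅑ (j = -⅑*1 = -⅑ ≈ -0.11111)
S = 35/81 (S = (-⅑ - 1*(-4))/9 = (-⅑ + 4)/9 = (⅑)*(35/9) = 35/81 ≈ 0.43210)
V(q, E) = -12 + 35*E/27 + 35*q/27 (V(q, E) = -12 + 3*((q + E)*(35/81)) = -12 + 3*((E + q)*(35/81)) = -12 + 3*(35*E/81 + 35*q/81) = -12 + (35*E/27 + 35*q/27) = -12 + 35*E/27 + 35*q/27)
-11135/38737 + (V(19, 2)*(-29))/(-23365) = -11135/38737 + ((-12 + (35/27)*2 + (35/27)*19)*(-29))/(-23365) = -11135*1/38737 + ((-12 + 70/27 + 665/27)*(-29))*(-1/23365) = -11135/38737 + ((137/9)*(-29))*(-1/23365) = -11135/38737 - 3973/9*(-1/23365) = -11135/38737 + 3973/210285 = -2187621374/8145810045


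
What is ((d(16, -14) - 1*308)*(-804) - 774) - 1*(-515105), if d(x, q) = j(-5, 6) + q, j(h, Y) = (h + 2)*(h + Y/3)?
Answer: 765983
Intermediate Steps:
j(h, Y) = (2 + h)*(h + Y/3) (j(h, Y) = (2 + h)*(h + Y*(⅓)) = (2 + h)*(h + Y/3))
d(x, q) = 9 + q (d(x, q) = ((-5)² + 2*(-5) + (⅔)*6 + (⅓)*6*(-5)) + q = (25 - 10 + 4 - 10) + q = 9 + q)
((d(16, -14) - 1*308)*(-804) - 774) - 1*(-515105) = (((9 - 14) - 1*308)*(-804) - 774) - 1*(-515105) = ((-5 - 308)*(-804) - 774) + 515105 = (-313*(-804) - 774) + 515105 = (251652 - 774) + 515105 = 250878 + 515105 = 765983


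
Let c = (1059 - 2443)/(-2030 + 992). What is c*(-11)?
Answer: -44/3 ≈ -14.667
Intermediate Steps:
c = 4/3 (c = -1384/(-1038) = -1384*(-1/1038) = 4/3 ≈ 1.3333)
c*(-11) = (4/3)*(-11) = -44/3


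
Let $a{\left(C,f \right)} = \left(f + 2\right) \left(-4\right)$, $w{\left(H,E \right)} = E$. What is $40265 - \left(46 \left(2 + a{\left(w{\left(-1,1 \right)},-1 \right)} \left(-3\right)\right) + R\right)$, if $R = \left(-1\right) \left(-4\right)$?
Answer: $39617$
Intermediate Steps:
$R = 4$
$a{\left(C,f \right)} = -8 - 4 f$ ($a{\left(C,f \right)} = \left(2 + f\right) \left(-4\right) = -8 - 4 f$)
$40265 - \left(46 \left(2 + a{\left(w{\left(-1,1 \right)},-1 \right)} \left(-3\right)\right) + R\right) = 40265 - \left(46 \left(2 + \left(-8 - -4\right) \left(-3\right)\right) + 4\right) = 40265 - \left(46 \left(2 + \left(-8 + 4\right) \left(-3\right)\right) + 4\right) = 40265 - \left(46 \left(2 - -12\right) + 4\right) = 40265 - \left(46 \left(2 + 12\right) + 4\right) = 40265 - \left(46 \cdot 14 + 4\right) = 40265 - \left(644 + 4\right) = 40265 - 648 = 39617$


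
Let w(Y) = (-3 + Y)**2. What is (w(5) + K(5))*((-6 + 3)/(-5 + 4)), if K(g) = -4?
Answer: 0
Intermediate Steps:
(w(5) + K(5))*((-6 + 3)/(-5 + 4)) = ((-3 + 5)**2 - 4)*((-6 + 3)/(-5 + 4)) = (2**2 - 4)*(-3/(-1)) = (4 - 4)*(-3*(-1)) = 0*3 = 0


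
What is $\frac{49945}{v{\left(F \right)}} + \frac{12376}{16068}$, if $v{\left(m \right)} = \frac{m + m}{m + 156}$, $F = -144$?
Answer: $- \frac{5142431}{2472} \approx -2080.3$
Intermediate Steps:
$v{\left(m \right)} = \frac{2 m}{156 + m}$
$\frac{49945}{v{\left(F \right)}} + \frac{12376}{16068} = \frac{49945}{2 \left(-144\right) \frac{1}{156 - 144}} + \frac{12376}{16068} = \frac{49945}{2 \left(-144\right) \frac{1}{12}} + 12376 \cdot \frac{1}{16068} = \frac{49945}{2 \left(-144\right) \frac{1}{12}} + \frac{238}{309} = \frac{49945}{-24} + \frac{238}{309} = 49945 \left(- \frac{1}{24}\right) + \frac{238}{309} = - \frac{49945}{24} + \frac{238}{309} = - \frac{5142431}{2472}$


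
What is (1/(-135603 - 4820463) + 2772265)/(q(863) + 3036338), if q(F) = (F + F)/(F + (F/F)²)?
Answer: 109916226475912/120386411415741 ≈ 0.91303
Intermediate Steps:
q(F) = 2*F/(1 + F) (q(F) = (2*F)/(F + 1²) = (2*F)/(F + 1) = (2*F)/(1 + F) = 2*F/(1 + F))
(1/(-135603 - 4820463) + 2772265)/(q(863) + 3036338) = (1/(-135603 - 4820463) + 2772265)/(2*863/(1 + 863) + 3036338) = (1/(-4956066) + 2772265)/(2*863/864 + 3036338) = (-1/4956066 + 2772265)/(2*863*(1/864) + 3036338) = 13739528309489/(4956066*(863/432 + 3036338)) = 13739528309489/(4956066*(1311698879/432)) = (13739528309489/4956066)*(432/1311698879) = 109916226475912/120386411415741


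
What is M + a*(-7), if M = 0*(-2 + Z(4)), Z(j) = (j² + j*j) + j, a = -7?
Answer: 49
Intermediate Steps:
Z(j) = j + 2*j² (Z(j) = (j² + j²) + j = 2*j² + j = j + 2*j²)
M = 0 (M = 0*(-2 + 4*(1 + 2*4)) = 0*(-2 + 4*(1 + 8)) = 0*(-2 + 4*9) = 0*(-2 + 36) = 0*34 = 0)
M + a*(-7) = 0 - 7*(-7) = 0 + 49 = 49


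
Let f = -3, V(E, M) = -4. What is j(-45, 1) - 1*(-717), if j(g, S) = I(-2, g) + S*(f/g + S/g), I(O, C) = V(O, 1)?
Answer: 32087/45 ≈ 713.04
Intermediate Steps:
I(O, C) = -4
j(g, S) = -4 + S*(-3/g + S/g)
j(-45, 1) - 1*(-717) = (1**2 - 4*(-45) - 3*1)/(-45) - 1*(-717) = -(1 + 180 - 3)/45 + 717 = -1/45*178 + 717 = -178/45 + 717 = 32087/45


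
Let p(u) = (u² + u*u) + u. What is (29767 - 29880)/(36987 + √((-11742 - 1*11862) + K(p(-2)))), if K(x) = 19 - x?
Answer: -4179531/1368061760 + 113*I*√23591/1368061760 ≈ -0.0030551 + 1.2687e-5*I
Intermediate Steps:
p(u) = u + 2*u² (p(u) = (u² + u²) + u = 2*u² + u = u + 2*u²)
(29767 - 29880)/(36987 + √((-11742 - 1*11862) + K(p(-2)))) = (29767 - 29880)/(36987 + √((-11742 - 1*11862) + (19 - (-2)*(1 + 2*(-2))))) = -113/(36987 + √((-11742 - 11862) + (19 - (-2)*(1 - 4)))) = -113/(36987 + √(-23604 + (19 - (-2)*(-3)))) = -113/(36987 + √(-23604 + (19 - 1*6))) = -113/(36987 + √(-23604 + (19 - 6))) = -113/(36987 + √(-23604 + 13)) = -113/(36987 + √(-23591)) = -113/(36987 + I*√23591)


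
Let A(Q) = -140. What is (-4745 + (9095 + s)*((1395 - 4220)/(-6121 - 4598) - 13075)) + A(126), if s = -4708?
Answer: -614882077015/10719 ≈ -5.7364e+7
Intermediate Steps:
(-4745 + (9095 + s)*((1395 - 4220)/(-6121 - 4598) - 13075)) + A(126) = (-4745 + (9095 - 4708)*((1395 - 4220)/(-6121 - 4598) - 13075)) - 140 = (-4745 + 4387*(-2825/(-10719) - 13075)) - 140 = (-4745 + 4387*(-2825*(-1/10719) - 13075)) - 140 = (-4745 + 4387*(2825/10719 - 13075)) - 140 = (-4745 + 4387*(-140148100/10719)) - 140 = (-4745 - 614829714700/10719) - 140 = -614880576355/10719 - 140 = -614882077015/10719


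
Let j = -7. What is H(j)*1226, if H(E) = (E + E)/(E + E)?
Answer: 1226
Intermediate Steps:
H(E) = 1 (H(E) = (2*E)/((2*E)) = (2*E)*(1/(2*E)) = 1)
H(j)*1226 = 1*1226 = 1226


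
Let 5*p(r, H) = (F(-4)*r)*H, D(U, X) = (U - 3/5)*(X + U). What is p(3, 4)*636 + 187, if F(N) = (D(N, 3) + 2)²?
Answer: 8334623/125 ≈ 66677.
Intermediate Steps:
D(U, X) = (-⅗ + U)*(U + X) (D(U, X) = (U - 3*⅕)*(U + X) = (U - ⅗)*(U + X) = (-⅗ + U)*(U + X))
F(N) = (⅕ + N² + 12*N/5)² (F(N) = ((N² - 3*N/5 - ⅗*3 + N*3) + 2)² = ((N² - 3*N/5 - 9/5 + 3*N) + 2)² = ((-9/5 + N² + 12*N/5) + 2)² = (⅕ + N² + 12*N/5)²)
p(r, H) = 1089*H*r/125 (p(r, H) = ((((1 + 5*(-4)² + 12*(-4))²/25)*r)*H)/5 = ((((1 + 5*16 - 48)²/25)*r)*H)/5 = ((((1 + 80 - 48)²/25)*r)*H)/5 = ((((1/25)*33²)*r)*H)/5 = ((((1/25)*1089)*r)*H)/5 = ((1089*r/25)*H)/5 = (1089*H*r/25)/5 = 1089*H*r/125)
p(3, 4)*636 + 187 = ((1089/125)*4*3)*636 + 187 = (13068/125)*636 + 187 = 8311248/125 + 187 = 8334623/125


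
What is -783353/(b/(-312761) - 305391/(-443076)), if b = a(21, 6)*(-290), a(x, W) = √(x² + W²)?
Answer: -1152058806350667863433535612/1012791577663590556489 + 4649468394491721551833440*√53/1012791577663590556489 ≈ -1.1041e+6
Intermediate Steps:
a(x, W) = √(W² + x²)
b = -870*√53 (b = √(6² + 21²)*(-290) = √(36 + 441)*(-290) = √477*(-290) = (3*√53)*(-290) = -870*√53 ≈ -6333.7)
-783353/(b/(-312761) - 305391/(-443076)) = -783353/(-870*√53/(-312761) - 305391/(-443076)) = -783353/(-870*√53*(-1/312761) - 305391*(-1/443076)) = -783353/(870*√53/312761 + 101797/147692) = -783353/(101797/147692 + 870*√53/312761)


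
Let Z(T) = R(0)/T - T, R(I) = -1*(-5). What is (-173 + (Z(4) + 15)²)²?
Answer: 134689/256 ≈ 526.13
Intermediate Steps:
R(I) = 5
Z(T) = -T + 5/T (Z(T) = 5/T - T = -T + 5/T)
(-173 + (Z(4) + 15)²)² = (-173 + ((-1*4 + 5/4) + 15)²)² = (-173 + ((-4 + 5*(¼)) + 15)²)² = (-173 + ((-4 + 5/4) + 15)²)² = (-173 + (-11/4 + 15)²)² = (-173 + (49/4)²)² = (-173 + 2401/16)² = (-367/16)² = 134689/256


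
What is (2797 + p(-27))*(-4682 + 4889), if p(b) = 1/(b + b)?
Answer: 3473851/6 ≈ 5.7898e+5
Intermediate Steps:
p(b) = 1/(2*b)
(2797 + p(-27))*(-4682 + 4889) = (2797 + (½)/(-27))*(-4682 + 4889) = (2797 + (½)*(-1/27))*207 = (2797 - 1/54)*207 = (151037/54)*207 = 3473851/6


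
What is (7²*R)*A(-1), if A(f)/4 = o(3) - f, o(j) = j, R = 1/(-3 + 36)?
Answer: 784/33 ≈ 23.758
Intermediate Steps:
R = 1/33 ≈ 0.030303
A(f) = 12 - 4*f (A(f) = 4*(3 - f) = 12 - 4*f)
(7²*R)*A(-1) = (7²*(1/33))*(12 - 4*(-1)) = (49*(1/33))*(12 + 4) = (49/33)*16 = 784/33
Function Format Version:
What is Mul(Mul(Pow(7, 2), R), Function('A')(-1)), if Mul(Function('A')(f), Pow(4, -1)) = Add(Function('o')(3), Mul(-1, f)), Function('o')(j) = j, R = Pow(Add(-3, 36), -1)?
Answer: Rational(784, 33) ≈ 23.758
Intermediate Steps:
R = Rational(1, 33) (R = Pow(33, -1) = Rational(1, 33) ≈ 0.030303)
Function('A')(f) = Add(12, Mul(-4, f)) (Function('A')(f) = Mul(4, Add(3, Mul(-1, f))) = Add(12, Mul(-4, f)))
Mul(Mul(Pow(7, 2), R), Function('A')(-1)) = Mul(Mul(Pow(7, 2), Rational(1, 33)), Add(12, Mul(-4, -1))) = Mul(Mul(49, Rational(1, 33)), Add(12, 4)) = Mul(Rational(49, 33), 16) = Rational(784, 33)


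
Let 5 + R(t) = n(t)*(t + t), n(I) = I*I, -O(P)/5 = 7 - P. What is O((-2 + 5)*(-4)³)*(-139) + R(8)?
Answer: 139324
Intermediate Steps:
O(P) = -35 + 5*P (O(P) = -5*(7 - P) = -35 + 5*P)
n(I) = I²
R(t) = -5 + 2*t³ (R(t) = -5 + t²*(t + t) = -5 + t²*(2*t) = -5 + 2*t³)
O((-2 + 5)*(-4)³)*(-139) + R(8) = (-35 + 5*((-2 + 5)*(-4)³))*(-139) + (-5 + 2*8³) = (-35 + 5*(3*(-64)))*(-139) + (-5 + 2*512) = (-35 + 5*(-192))*(-139) + (-5 + 1024) = (-35 - 960)*(-139) + 1019 = -995*(-139) + 1019 = 138305 + 1019 = 139324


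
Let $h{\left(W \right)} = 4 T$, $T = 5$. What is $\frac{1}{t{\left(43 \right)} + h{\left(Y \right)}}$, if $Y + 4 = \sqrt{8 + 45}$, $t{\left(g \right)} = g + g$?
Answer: $\frac{1}{106} \approx 0.009434$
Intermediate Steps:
$t{\left(g \right)} = 2 g$
$Y = -4 + \sqrt{53}$ ($Y = -4 + \sqrt{8 + 45} = -4 + \sqrt{53} \approx 3.2801$)
$h{\left(W \right)} = 20$ ($h{\left(W \right)} = 4 \cdot 5 = 20$)
$\frac{1}{t{\left(43 \right)} + h{\left(Y \right)}} = \frac{1}{2 \cdot 43 + 20} = \frac{1}{86 + 20} = \frac{1}{106}$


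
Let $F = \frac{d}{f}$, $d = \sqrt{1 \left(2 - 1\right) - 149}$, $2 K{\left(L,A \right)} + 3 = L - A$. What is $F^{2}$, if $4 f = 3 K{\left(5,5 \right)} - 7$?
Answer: $- \frac{9472}{529} \approx -17.905$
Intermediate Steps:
$K{\left(L,A \right)} = - \frac{3}{2} + \frac{L}{2} - \frac{A}{2}$ ($K{\left(L,A \right)} = - \frac{3}{2} + \frac{L - A}{2} = - \frac{3}{2} - \left(\frac{A}{2} - \frac{L}{2}\right) = - \frac{3}{2} + \frac{L}{2} - \frac{A}{2}$)
$f = - \frac{23}{8}$ ($f = \frac{3 \left(- \frac{3}{2} + \frac{1}{2} \cdot 5 - \frac{5}{2}\right) - 7}{4} = \frac{3 \left(- \frac{3}{2} + \frac{5}{2} - \frac{5}{2}\right) - 7}{4} = \frac{3 \left(- \frac{3}{2}\right) - 7}{4} = \frac{- \frac{9}{2} - 7}{4} = \frac{1}{4} \left(- \frac{23}{2}\right) = - \frac{23}{8} \approx -2.875$)
$d = 2 i \sqrt{37}$ ($d = \sqrt{1 \cdot 1 - 149} = \sqrt{1 - 149} = \sqrt{-148} = 2 i \sqrt{37} \approx 12.166 i$)
$F = - \frac{16 i \sqrt{37}}{23}$ ($F = \frac{2 i \sqrt{37}}{- \frac{23}{8}} = 2 i \sqrt{37} \left(- \frac{8}{23}\right) = - \frac{16 i \sqrt{37}}{23} \approx - 4.2315 i$)
$F^{2} = \left(- \frac{16 i \sqrt{37}}{23}\right)^{2} = - \frac{9472}{529}$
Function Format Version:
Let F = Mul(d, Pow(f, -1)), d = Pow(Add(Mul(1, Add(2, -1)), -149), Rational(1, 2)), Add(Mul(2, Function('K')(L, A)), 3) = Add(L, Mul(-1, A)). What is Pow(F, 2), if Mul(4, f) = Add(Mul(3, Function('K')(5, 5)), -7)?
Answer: Rational(-9472, 529) ≈ -17.905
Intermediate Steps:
Function('K')(L, A) = Add(Rational(-3, 2), Mul(Rational(1, 2), L), Mul(Rational(-1, 2), A)) (Function('K')(L, A) = Add(Rational(-3, 2), Mul(Rational(1, 2), Add(L, Mul(-1, A)))) = Add(Rational(-3, 2), Add(Mul(Rational(1, 2), L), Mul(Rational(-1, 2), A))) = Add(Rational(-3, 2), Mul(Rational(1, 2), L), Mul(Rational(-1, 2), A)))
f = Rational(-23, 8) (f = Mul(Rational(1, 4), Add(Mul(3, Add(Rational(-3, 2), Mul(Rational(1, 2), 5), Mul(Rational(-1, 2), 5))), -7)) = Mul(Rational(1, 4), Add(Mul(3, Add(Rational(-3, 2), Rational(5, 2), Rational(-5, 2))), -7)) = Mul(Rational(1, 4), Add(Mul(3, Rational(-3, 2)), -7)) = Mul(Rational(1, 4), Add(Rational(-9, 2), -7)) = Mul(Rational(1, 4), Rational(-23, 2)) = Rational(-23, 8) ≈ -2.8750)
d = Mul(2, I, Pow(37, Rational(1, 2))) (d = Pow(Add(Mul(1, 1), -149), Rational(1, 2)) = Pow(Add(1, -149), Rational(1, 2)) = Pow(-148, Rational(1, 2)) = Mul(2, I, Pow(37, Rational(1, 2))) ≈ Mul(12.166, I))
F = Mul(Rational(-16, 23), I, Pow(37, Rational(1, 2))) (F = Mul(Mul(2, I, Pow(37, Rational(1, 2))), Pow(Rational(-23, 8), -1)) = Mul(Mul(2, I, Pow(37, Rational(1, 2))), Rational(-8, 23)) = Mul(Rational(-16, 23), I, Pow(37, Rational(1, 2))) ≈ Mul(-4.2315, I))
Pow(F, 2) = Pow(Mul(Rational(-16, 23), I, Pow(37, Rational(1, 2))), 2) = Rational(-9472, 529)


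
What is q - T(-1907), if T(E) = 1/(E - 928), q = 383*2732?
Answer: 2966419261/2835 ≈ 1.0464e+6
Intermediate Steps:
q = 1046356
T(E) = 1/(-928 + E)
q - T(-1907) = 1046356 - 1/(-928 - 1907) = 1046356 - 1/(-2835) = 1046356 - 1*(-1/2835) = 1046356 + 1/2835 = 2966419261/2835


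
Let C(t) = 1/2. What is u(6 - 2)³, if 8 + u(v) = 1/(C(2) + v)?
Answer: -343000/729 ≈ -470.51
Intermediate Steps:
C(t) = ½
u(v) = -8 + 1/(½ + v)
u(6 - 2)³ = (2*(-3 - 8*(6 - 2))/(1 + 2*(6 - 2)))³ = (2*(-3 - 8*4)/(1 + 2*4))³ = (2*(-3 - 32)/(1 + 8))³ = (2*(-35)/9)³ = (2*(⅑)*(-35))³ = (-70/9)³ = -343000/729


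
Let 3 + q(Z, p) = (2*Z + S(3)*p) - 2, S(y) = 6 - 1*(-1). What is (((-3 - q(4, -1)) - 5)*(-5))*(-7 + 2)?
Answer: -100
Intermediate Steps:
S(y) = 7 (S(y) = 6 + 1 = 7)
q(Z, p) = -5 + 2*Z + 7*p (q(Z, p) = -3 + ((2*Z + 7*p) - 2) = -3 + (-2 + 2*Z + 7*p) = -5 + 2*Z + 7*p)
(((-3 - q(4, -1)) - 5)*(-5))*(-7 + 2) = (((-3 - (-5 + 2*4 + 7*(-1))) - 5)*(-5))*(-7 + 2) = (((-3 - (-5 + 8 - 7)) - 5)*(-5))*(-5) = (((-3 - 1*(-4)) - 5)*(-5))*(-5) = (((-3 + 4) - 5)*(-5))*(-5) = ((1 - 5)*(-5))*(-5) = -4*(-5)*(-5) = 20*(-5) = -100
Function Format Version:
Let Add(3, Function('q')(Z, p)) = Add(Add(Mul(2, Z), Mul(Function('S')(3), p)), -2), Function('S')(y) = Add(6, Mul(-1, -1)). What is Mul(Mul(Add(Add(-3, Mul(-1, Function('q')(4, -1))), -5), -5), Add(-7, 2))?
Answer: -100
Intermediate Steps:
Function('S')(y) = 7 (Function('S')(y) = Add(6, 1) = 7)
Function('q')(Z, p) = Add(-5, Mul(2, Z), Mul(7, p)) (Function('q')(Z, p) = Add(-3, Add(Add(Mul(2, Z), Mul(7, p)), -2)) = Add(-3, Add(-2, Mul(2, Z), Mul(7, p))) = Add(-5, Mul(2, Z), Mul(7, p)))
Mul(Mul(Add(Add(-3, Mul(-1, Function('q')(4, -1))), -5), -5), Add(-7, 2)) = Mul(Mul(Add(Add(-3, Mul(-1, Add(-5, Mul(2, 4), Mul(7, -1)))), -5), -5), Add(-7, 2)) = Mul(Mul(Add(Add(-3, Mul(-1, Add(-5, 8, -7))), -5), -5), -5) = Mul(Mul(Add(Add(-3, Mul(-1, -4)), -5), -5), -5) = Mul(Mul(Add(Add(-3, 4), -5), -5), -5) = Mul(Mul(Add(1, -5), -5), -5) = Mul(Mul(-4, -5), -5) = Mul(20, -5) = -100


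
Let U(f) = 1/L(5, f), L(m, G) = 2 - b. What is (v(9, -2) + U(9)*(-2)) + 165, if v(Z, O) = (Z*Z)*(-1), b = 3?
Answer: 86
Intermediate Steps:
L(m, G) = -1 (L(m, G) = 2 - 1*3 = 2 - 3 = -1)
v(Z, O) = -Z² (v(Z, O) = Z²*(-1) = -Z²)
U(f) = -1 (U(f) = 1/(-1) = -1)
(v(9, -2) + U(9)*(-2)) + 165 = (-1*9² - 1*(-2)) + 165 = (-1*81 + 2) + 165 = (-81 + 2) + 165 = -79 + 165 = 86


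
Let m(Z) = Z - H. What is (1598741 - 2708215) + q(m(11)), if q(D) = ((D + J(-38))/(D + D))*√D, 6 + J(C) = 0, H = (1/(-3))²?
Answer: -1109474 + 11*√2/21 ≈ -1.1095e+6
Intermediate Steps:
H = ⅑ (H = (-⅓)² = ⅑ ≈ 0.11111)
J(C) = -6 (J(C) = -6 + 0 = -6)
m(Z) = -⅑ + Z (m(Z) = Z - 1*⅑ = Z - ⅑ = -⅑ + Z)
q(D) = (-6 + D)/(2*√D) (q(D) = ((D - 6)/(D + D))*√D = ((-6 + D)/((2*D)))*√D = ((-6 + D)*(1/(2*D)))*√D = ((-6 + D)/(2*D))*√D = (-6 + D)/(2*√D))
(1598741 - 2708215) + q(m(11)) = (1598741 - 2708215) + (-6 + (-⅑ + 11))/(2*√(-⅑ + 11)) = -1109474 + (-6 + 98/9)/(2*√(98/9)) = -1109474 + (½)*(3*√2/14)*(44/9) = -1109474 + 11*√2/21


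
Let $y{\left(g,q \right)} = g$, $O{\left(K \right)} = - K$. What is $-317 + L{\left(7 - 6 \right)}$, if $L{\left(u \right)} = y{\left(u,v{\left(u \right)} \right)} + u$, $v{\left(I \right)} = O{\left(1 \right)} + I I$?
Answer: $-315$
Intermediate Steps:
$v{\left(I \right)} = -1 + I^{2}$ ($v{\left(I \right)} = \left(-1\right) 1 + I I = -1 + I^{2}$)
$L{\left(u \right)} = 2 u$ ($L{\left(u \right)} = u + u = 2 u$)
$-317 + L{\left(7 - 6 \right)} = -317 + 2 \left(7 - 6\right) = -317 + 2 \cdot 1 = -317 + 2 = -315$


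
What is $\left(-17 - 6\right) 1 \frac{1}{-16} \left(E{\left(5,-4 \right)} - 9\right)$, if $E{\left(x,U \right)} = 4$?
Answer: $- \frac{115}{16} \approx -7.1875$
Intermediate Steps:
$\left(-17 - 6\right) 1 \frac{1}{-16} \left(E{\left(5,-4 \right)} - 9\right) = \left(-17 - 6\right) 1 \frac{1}{-16} \left(4 - 9\right) = \left(-17 - 6\right) 1 \left(- \frac{1}{16}\right) \left(-5\right) = - 23 \left(\left(- \frac{1}{16}\right) \left(-5\right)\right) = \left(-23\right) \frac{5}{16} = - \frac{115}{16}$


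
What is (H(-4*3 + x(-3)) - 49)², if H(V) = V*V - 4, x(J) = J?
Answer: 29584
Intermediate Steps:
H(V) = -4 + V² (H(V) = V² - 4 = -4 + V²)
(H(-4*3 + x(-3)) - 49)² = ((-4 + (-4*3 - 3)²) - 49)² = ((-4 + (-12 - 3)²) - 49)² = ((-4 + (-15)²) - 49)² = ((-4 + 225) - 49)² = (221 - 49)² = 172² = 29584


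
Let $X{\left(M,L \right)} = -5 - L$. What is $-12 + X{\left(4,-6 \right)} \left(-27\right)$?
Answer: $-39$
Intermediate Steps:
$-12 + X{\left(4,-6 \right)} \left(-27\right) = -12 + \left(-5 - -6\right) \left(-27\right) = -12 + \left(-5 + 6\right) \left(-27\right) = -12 + 1 \left(-27\right) = -12 - 27 = -39$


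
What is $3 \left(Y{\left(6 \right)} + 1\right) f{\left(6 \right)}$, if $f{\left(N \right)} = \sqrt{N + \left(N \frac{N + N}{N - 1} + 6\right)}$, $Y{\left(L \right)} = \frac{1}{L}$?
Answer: $\frac{7 \sqrt{165}}{5} \approx 17.983$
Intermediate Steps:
$f{\left(N \right)} = \sqrt{6 + N + \frac{2 N^{2}}{-1 + N}}$ ($f{\left(N \right)} = \sqrt{N + \left(N \frac{2 N}{-1 + N} + 6\right)} = \sqrt{N + \left(\frac{2 N^{2}}{-1 + N} + 6\right)} = \sqrt{N + \left(6 + \frac{2 N^{2}}{-1 + N}\right)} = \sqrt{6 + N + \frac{2 N^{2}}{-1 + N}}$)
$3 \left(Y{\left(6 \right)} + 1\right) f{\left(6 \right)} = 3 \left(\frac{1}{6} + 1\right) \sqrt{\frac{-6 + 3 \cdot 6^{2} + 5 \cdot 6}{-1 + 6}} = 3 \left(\frac{1}{6} + 1\right) \sqrt{\frac{-6 + 3 \cdot 36 + 30}{5}} = 3 \cdot \frac{7}{6} \sqrt{\frac{-6 + 108 + 30}{5}} = \frac{7 \sqrt{\frac{1}{5} \cdot 132}}{2} = \frac{7 \sqrt{\frac{132}{5}}}{2} = \frac{7 \frac{2 \sqrt{165}}{5}}{2} = \frac{7 \sqrt{165}}{5}$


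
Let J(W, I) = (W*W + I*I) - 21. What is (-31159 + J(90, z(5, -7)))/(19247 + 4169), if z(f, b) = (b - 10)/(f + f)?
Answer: -2307711/2341600 ≈ -0.98553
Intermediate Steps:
z(f, b) = (-10 + b)/(2*f) (z(f, b) = (-10 + b)/((2*f)) = (-10 + b)*(1/(2*f)) = (-10 + b)/(2*f))
J(W, I) = -21 + I**2 + W**2 (J(W, I) = (W**2 + I**2) - 21 = (I**2 + W**2) - 21 = -21 + I**2 + W**2)
(-31159 + J(90, z(5, -7)))/(19247 + 4169) = (-31159 + (-21 + ((1/2)*(-10 - 7)/5)**2 + 90**2))/(19247 + 4169) = (-31159 + (-21 + ((1/2)*(1/5)*(-17))**2 + 8100))/23416 = (-31159 + (-21 + (-17/10)**2 + 8100))*(1/23416) = (-31159 + (-21 + 289/100 + 8100))*(1/23416) = (-31159 + 808189/100)*(1/23416) = -2307711/100*1/23416 = -2307711/2341600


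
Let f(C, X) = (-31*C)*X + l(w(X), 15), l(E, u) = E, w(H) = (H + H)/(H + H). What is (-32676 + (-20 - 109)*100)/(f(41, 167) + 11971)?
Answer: 45576/200285 ≈ 0.22756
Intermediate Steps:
w(H) = 1 (w(H) = (2*H)/((2*H)) = (2*H)*(1/(2*H)) = 1)
f(C, X) = 1 - 31*C*X (f(C, X) = (-31*C)*X + 1 = -31*C*X + 1 = 1 - 31*C*X)
(-32676 + (-20 - 109)*100)/(f(41, 167) + 11971) = (-32676 + (-20 - 109)*100)/((1 - 31*41*167) + 11971) = (-32676 - 129*100)/((1 - 212257) + 11971) = (-32676 - 12900)/(-212256 + 11971) = -45576/(-200285) = -45576*(-1/200285) = 45576/200285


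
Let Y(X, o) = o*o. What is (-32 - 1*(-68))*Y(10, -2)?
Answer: 144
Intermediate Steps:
Y(X, o) = o²
(-32 - 1*(-68))*Y(10, -2) = (-32 - 1*(-68))*(-2)² = (-32 + 68)*4 = 36*4 = 144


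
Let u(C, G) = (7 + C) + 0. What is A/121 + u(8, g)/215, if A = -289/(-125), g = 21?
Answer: 57802/650375 ≈ 0.088875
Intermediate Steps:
A = 289/125 (A = -289*(-1/125) = 289/125 ≈ 2.3120)
u(C, G) = 7 + C
A/121 + u(8, g)/215 = (289/125)/121 + (7 + 8)/215 = (289/125)*(1/121) + 15*(1/215) = 289/15125 + 3/43 = 57802/650375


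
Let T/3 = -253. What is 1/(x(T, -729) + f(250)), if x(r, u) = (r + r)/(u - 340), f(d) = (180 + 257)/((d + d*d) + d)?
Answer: 67347000/96101153 ≈ 0.70079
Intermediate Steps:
f(d) = 437/(d² + 2*d) (f(d) = 437/((d + d²) + d) = 437/(d² + 2*d))
T = -759 (T = 3*(-253) = -759)
x(r, u) = 2*r/(-340 + u) (x(r, u) = (2*r)/(-340 + u) = 2*r/(-340 + u))
1/(x(T, -729) + f(250)) = 1/(2*(-759)/(-340 - 729) + 437/(250*(2 + 250))) = 1/(2*(-759)/(-1069) + 437*(1/250)/252) = 1/(2*(-759)*(-1/1069) + 437*(1/250)*(1/252)) = 1/(1518/1069 + 437/63000) = 1/(96101153/67347000) = 67347000/96101153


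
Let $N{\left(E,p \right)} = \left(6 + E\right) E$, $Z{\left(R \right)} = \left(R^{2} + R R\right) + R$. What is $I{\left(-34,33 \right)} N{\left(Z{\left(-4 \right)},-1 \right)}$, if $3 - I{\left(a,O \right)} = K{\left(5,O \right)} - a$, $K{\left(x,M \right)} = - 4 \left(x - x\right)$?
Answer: $-29512$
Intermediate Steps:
$K{\left(x,M \right)} = 0$ ($K{\left(x,M \right)} = \left(-4\right) 0 = 0$)
$Z{\left(R \right)} = R + 2 R^{2}$ ($Z{\left(R \right)} = \left(R^{2} + R^{2}\right) + R = 2 R^{2} + R = R + 2 R^{2}$)
$I{\left(a,O \right)} = 3 + a$ ($I{\left(a,O \right)} = 3 - \left(0 - a\right) = 3 - - a = 3 + a$)
$N{\left(E,p \right)} = E \left(6 + E\right)$
$I{\left(-34,33 \right)} N{\left(Z{\left(-4 \right)},-1 \right)} = \left(3 - 34\right) - 4 \left(1 + 2 \left(-4\right)\right) \left(6 - 4 \left(1 + 2 \left(-4\right)\right)\right) = - 31 - 4 \left(1 - 8\right) \left(6 - 4 \left(1 - 8\right)\right) = - 31 \left(-4\right) \left(-7\right) \left(6 - -28\right) = - 31 \cdot 28 \left(6 + 28\right) = - 31 \cdot 28 \cdot 34 = \left(-31\right) 952 = -29512$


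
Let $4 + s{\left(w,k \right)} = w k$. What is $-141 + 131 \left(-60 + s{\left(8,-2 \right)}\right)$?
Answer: $-10621$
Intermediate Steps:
$s{\left(w,k \right)} = -4 + k w$ ($s{\left(w,k \right)} = -4 + w k = -4 + k w$)
$-141 + 131 \left(-60 + s{\left(8,-2 \right)}\right) = -141 + 131 \left(-60 - 20\right) = -141 + 131 \left(-80\right) = -141 - 10480 = -10621$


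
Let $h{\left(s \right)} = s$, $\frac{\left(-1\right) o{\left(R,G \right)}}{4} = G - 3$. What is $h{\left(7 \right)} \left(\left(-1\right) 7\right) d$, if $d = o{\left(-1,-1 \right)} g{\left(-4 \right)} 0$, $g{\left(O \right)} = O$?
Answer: $0$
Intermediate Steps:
$o{\left(R,G \right)} = 12 - 4 G$ ($o{\left(R,G \right)} = - 4 \left(G - 3\right) = - 4 \left(-3 + G\right) = 12 - 4 G$)
$d = 0$ ($d = \left(12 - -4\right) \left(-4\right) 0 = \left(12 + 4\right) \left(-4\right) 0 = 16 \left(-4\right) 0 = \left(-64\right) 0 = 0$)
$h{\left(7 \right)} \left(\left(-1\right) 7\right) d = 7 \left(\left(-1\right) 7\right) 0 = 7 \left(-7\right) 0 = \left(-49\right) 0 = 0$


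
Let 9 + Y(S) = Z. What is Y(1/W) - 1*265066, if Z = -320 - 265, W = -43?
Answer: -265660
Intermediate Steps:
Z = -585
Y(S) = -594 (Y(S) = -9 - 585 = -594)
Y(1/W) - 1*265066 = -594 - 1*265066 = -594 - 265066 = -265660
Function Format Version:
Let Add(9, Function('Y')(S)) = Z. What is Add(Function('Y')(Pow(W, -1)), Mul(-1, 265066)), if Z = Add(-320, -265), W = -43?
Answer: -265660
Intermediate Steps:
Z = -585
Function('Y')(S) = -594 (Function('Y')(S) = Add(-9, -585) = -594)
Add(Function('Y')(Pow(W, -1)), Mul(-1, 265066)) = Add(-594, Mul(-1, 265066)) = Add(-594, -265066) = -265660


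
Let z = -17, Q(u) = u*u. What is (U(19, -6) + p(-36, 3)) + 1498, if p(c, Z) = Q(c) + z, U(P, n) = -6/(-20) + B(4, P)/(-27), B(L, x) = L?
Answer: 749831/270 ≈ 2777.2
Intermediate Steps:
Q(u) = u**2
U(P, n) = 41/270 (U(P, n) = -6/(-20) + 4/(-27) = -6*(-1/20) + 4*(-1/27) = 3/10 - 4/27 = 41/270)
p(c, Z) = -17 + c**2 (p(c, Z) = c**2 - 17 = -17 + c**2)
(U(19, -6) + p(-36, 3)) + 1498 = (41/270 + (-17 + (-36)**2)) + 1498 = (41/270 + (-17 + 1296)) + 1498 = (41/270 + 1279) + 1498 = 345371/270 + 1498 = 749831/270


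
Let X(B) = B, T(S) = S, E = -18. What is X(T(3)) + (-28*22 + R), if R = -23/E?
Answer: -11011/18 ≈ -611.72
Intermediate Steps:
R = 23/18 (R = -23/(-18) = -23*(-1/18) = 23/18 ≈ 1.2778)
X(T(3)) + (-28*22 + R) = 3 + (-28*22 + 23/18) = 3 + (-616 + 23/18) = 3 - 11065/18 = -11011/18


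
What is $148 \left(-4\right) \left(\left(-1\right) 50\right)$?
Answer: $29600$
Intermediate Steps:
$148 \left(-4\right) \left(\left(-1\right) 50\right) = \left(-592\right) \left(-50\right) = 29600$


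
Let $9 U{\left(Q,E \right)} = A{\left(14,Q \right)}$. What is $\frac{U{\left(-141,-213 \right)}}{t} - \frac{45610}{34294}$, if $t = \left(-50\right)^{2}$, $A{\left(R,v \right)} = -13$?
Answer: $- \frac{513335411}{385807500} \approx -1.3305$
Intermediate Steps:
$U{\left(Q,E \right)} = - \frac{13}{9}$ ($U{\left(Q,E \right)} = \frac{1}{9} \left(-13\right) = - \frac{13}{9}$)
$t = 2500$
$\frac{U{\left(-141,-213 \right)}}{t} - \frac{45610}{34294} = - \frac{13}{9 \cdot 2500} - \frac{45610}{34294} = \left(- \frac{13}{9}\right) \frac{1}{2500} - \frac{22805}{17147} = - \frac{13}{22500} - \frac{22805}{17147} = - \frac{513335411}{385807500}$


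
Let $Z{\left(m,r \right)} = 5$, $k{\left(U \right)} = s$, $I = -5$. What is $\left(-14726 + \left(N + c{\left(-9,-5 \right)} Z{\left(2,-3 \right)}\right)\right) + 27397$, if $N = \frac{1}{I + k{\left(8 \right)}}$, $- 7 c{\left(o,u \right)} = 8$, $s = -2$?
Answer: $\frac{88656}{7} \approx 12665.0$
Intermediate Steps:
$k{\left(U \right)} = -2$
$c{\left(o,u \right)} = - \frac{8}{7}$ ($c{\left(o,u \right)} = \left(- \frac{1}{7}\right) 8 = - \frac{8}{7}$)
$N = - \frac{1}{7}$ ($N = \frac{1}{-5 - 2} = \frac{1}{-7} = - \frac{1}{7} \approx -0.14286$)
$\left(-14726 + \left(N + c{\left(-9,-5 \right)} Z{\left(2,-3 \right)}\right)\right) + 27397 = \left(-14726 - \frac{41}{7}\right) + 27397 = - \frac{103123}{7} + 27397 = \frac{88656}{7}$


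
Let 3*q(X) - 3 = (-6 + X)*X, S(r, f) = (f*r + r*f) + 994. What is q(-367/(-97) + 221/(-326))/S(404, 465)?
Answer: -1996185461/376695497315176 ≈ -5.2992e-6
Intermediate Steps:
S(r, f) = 994 + 2*f*r (S(r, f) = (f*r + f*r) + 994 = 2*f*r + 994 = 994 + 2*f*r)
q(X) = 1 + X*(-6 + X)/3 (q(X) = 1 + ((-6 + X)*X)/3 = 1 + (X*(-6 + X))/3 = 1 + X*(-6 + X)/3)
q(-367/(-97) + 221/(-326))/S(404, 465) = (1 - 2*(-367/(-97) + 221/(-326)) + (-367/(-97) + 221/(-326))²/3)/(994 + 2*465*404) = (1 - 2*(-367*(-1/97) + 221*(-1/326)) + (-367*(-1/97) + 221*(-1/326))²/3)/(994 + 375720) = (1 - 2*(367/97 - 221/326) + (367/97 - 221/326)²/3)/376714 = (1 - 2*98205/31622 + (98205/31622)²/3)*(1/376714) = (1 - 98205/15811 + (⅓)*(9644222025/999950884))*(1/376714) = (1 - 98205/15811 + 3214740675/999950884)*(1/376714) = -1996185461/999950884*1/376714 = -1996185461/376695497315176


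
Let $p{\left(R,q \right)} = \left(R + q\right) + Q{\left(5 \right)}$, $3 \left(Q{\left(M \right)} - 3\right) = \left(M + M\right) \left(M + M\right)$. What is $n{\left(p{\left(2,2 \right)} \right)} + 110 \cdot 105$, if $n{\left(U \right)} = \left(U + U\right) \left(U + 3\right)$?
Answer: $\frac{135410}{9} \approx 15046.0$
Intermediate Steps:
$Q{\left(M \right)} = 3 + \frac{4 M^{2}}{3}$ ($Q{\left(M \right)} = 3 + \frac{\left(M + M\right) \left(M + M\right)}{3} = 3 + \frac{2 M 2 M}{3} = 3 + \frac{4 M^{2}}{3}$)
$p{\left(R,q \right)} = \frac{109}{3} + R + q$ ($p{\left(R,q \right)} = \left(R + q\right) + \left(3 + \frac{4 \cdot 5^{2}}{3}\right) = \left(R + q\right) + \left(3 + \frac{4}{3} \cdot 25\right) = \left(R + q\right) + \left(3 + \frac{100}{3}\right) = \left(R + q\right) + \frac{109}{3} = \frac{109}{3} + R + q$)
$n{\left(U \right)} = 2 U \left(3 + U\right)$
$n{\left(p{\left(2,2 \right)} \right)} + 110 \cdot 105 = 2 \left(\frac{109}{3} + 2 + 2\right) \left(3 + \left(\frac{109}{3} + 2 + 2\right)\right) + 110 \cdot 105 = 2 \cdot \frac{121}{3} \left(3 + \frac{121}{3}\right) + 11550 = 2 \cdot \frac{121}{3} \cdot \frac{130}{3} + 11550 = \frac{31460}{9} + 11550 = \frac{135410}{9}$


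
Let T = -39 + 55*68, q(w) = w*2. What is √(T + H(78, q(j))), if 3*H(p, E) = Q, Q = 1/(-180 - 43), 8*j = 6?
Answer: 8*√25881603/669 ≈ 60.836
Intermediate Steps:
j = ¾ (j = (⅛)*6 = ¾ ≈ 0.75000)
q(w) = 2*w
Q = -1/223 (Q = 1/(-223) = -1/223 ≈ -0.0044843)
H(p, E) = -1/669 (H(p, E) = (⅓)*(-1/223) = -1/669)
T = 3701 (T = -39 + 3740 = 3701)
√(T + H(78, q(j))) = √(3701 - 1/669) = √(2475968/669) = 8*√25881603/669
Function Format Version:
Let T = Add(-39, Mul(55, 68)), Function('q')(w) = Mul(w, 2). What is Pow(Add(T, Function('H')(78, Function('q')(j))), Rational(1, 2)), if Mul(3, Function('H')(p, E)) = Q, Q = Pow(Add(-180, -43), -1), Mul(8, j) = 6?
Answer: Mul(Rational(8, 669), Pow(25881603, Rational(1, 2))) ≈ 60.836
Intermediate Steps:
j = Rational(3, 4) (j = Mul(Rational(1, 8), 6) = Rational(3, 4) ≈ 0.75000)
Function('q')(w) = Mul(2, w)
Q = Rational(-1, 223) (Q = Pow(-223, -1) = Rational(-1, 223) ≈ -0.0044843)
Function('H')(p, E) = Rational(-1, 669) (Function('H')(p, E) = Mul(Rational(1, 3), Rational(-1, 223)) = Rational(-1, 669))
T = 3701 (T = Add(-39, 3740) = 3701)
Pow(Add(T, Function('H')(78, Function('q')(j))), Rational(1, 2)) = Pow(Add(3701, Rational(-1, 669)), Rational(1, 2)) = Pow(Rational(2475968, 669), Rational(1, 2)) = Mul(Rational(8, 669), Pow(25881603, Rational(1, 2)))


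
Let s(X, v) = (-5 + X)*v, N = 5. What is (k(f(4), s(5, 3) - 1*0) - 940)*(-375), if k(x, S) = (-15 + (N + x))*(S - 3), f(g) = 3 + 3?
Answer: 348000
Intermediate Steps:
s(X, v) = v*(-5 + X)
f(g) = 6
k(x, S) = (-10 + x)*(-3 + S) (k(x, S) = (-15 + (5 + x))*(S - 3) = (-10 + x)*(-3 + S))
(k(f(4), s(5, 3) - 1*0) - 940)*(-375) = ((30 - 10*(3*(-5 + 5) - 1*0) - 3*6 + (3*(-5 + 5) - 1*0)*6) - 940)*(-375) = ((30 - 10*(3*0 + 0) - 18 + (3*0 + 0)*6) - 940)*(-375) = ((30 - 10*(0 + 0) - 18 + (0 + 0)*6) - 940)*(-375) = ((30 - 10*0 - 18 + 0*6) - 940)*(-375) = ((30 + 0 - 18 + 0) - 940)*(-375) = (12 - 940)*(-375) = -928*(-375) = 348000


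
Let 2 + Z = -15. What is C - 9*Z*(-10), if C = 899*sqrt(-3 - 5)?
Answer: -1530 + 1798*I*sqrt(2) ≈ -1530.0 + 2542.8*I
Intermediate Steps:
Z = -17 (Z = -2 - 15 = -17)
C = 1798*I*sqrt(2) (C = 899*sqrt(-8) = 899*(2*I*sqrt(2)) = 1798*I*sqrt(2) ≈ 2542.8*I)
C - 9*Z*(-10) = 1798*I*sqrt(2) - 9*(-17)*(-10) = 1798*I*sqrt(2) - (-153)*(-10) = 1798*I*sqrt(2) - 1*1530 = 1798*I*sqrt(2) - 1530 = -1530 + 1798*I*sqrt(2)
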